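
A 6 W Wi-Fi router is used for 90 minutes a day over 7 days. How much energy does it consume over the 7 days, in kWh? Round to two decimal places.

Runtime = 90 min × 7 = 630 min = 10.5 h
Energy = 0.006 kW × 10.5 h = 0.063 kWh ≈ 0.06 kWh

0.06 kWh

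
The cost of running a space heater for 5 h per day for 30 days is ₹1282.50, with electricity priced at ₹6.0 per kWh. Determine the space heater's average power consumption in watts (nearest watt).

Energy = ₹1282.50 ÷ ₹6.0/kWh = 213.75 kWh
Runtime = 5 h/day × 30 days = 150 h
Power = 213.75 kWh ÷ 150 h = 1.425 kW = 1425 W

1425 W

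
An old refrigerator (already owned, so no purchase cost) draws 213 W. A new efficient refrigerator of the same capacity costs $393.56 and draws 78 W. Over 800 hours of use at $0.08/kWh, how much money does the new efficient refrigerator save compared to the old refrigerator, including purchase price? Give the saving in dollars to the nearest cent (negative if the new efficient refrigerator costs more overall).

old refrigerator: $0.00 + (213/1000) kW × 800 h × $0.08 = $0.00 + $13.632 = $13.632
new efficient refrigerator: $393.56 + (78/1000) kW × 800 h × $0.08 = $393.56 + $4.992 = $398.552
Saving = $13.632 − $398.552 = −$384.92

-$384.92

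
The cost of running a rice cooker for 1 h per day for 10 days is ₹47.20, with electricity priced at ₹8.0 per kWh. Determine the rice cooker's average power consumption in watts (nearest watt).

590 W

Energy = ₹47.20 ÷ ₹8.0/kWh = 5.9 kWh
Runtime = 1 h/day × 10 days = 10 h
Power = 5.9 kWh ÷ 10 h = 0.59 kW = 590 W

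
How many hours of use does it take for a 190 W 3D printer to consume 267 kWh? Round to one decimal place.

Hours = 267 kWh ÷ 0.19 kW = 1405.3 h

1405.3 h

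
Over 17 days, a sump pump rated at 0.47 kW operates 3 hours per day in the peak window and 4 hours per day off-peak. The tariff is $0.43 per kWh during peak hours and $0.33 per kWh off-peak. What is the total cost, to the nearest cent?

Peak energy = 0.47 kW × 3 h × 17 = 23.97 kWh
Off-peak energy = 0.47 kW × 4 h × 17 = 31.96 kWh
Cost = 23.97 × $0.43 + 31.96 × $0.33 = $10.3071 + $10.5468 = $20.85

$20.85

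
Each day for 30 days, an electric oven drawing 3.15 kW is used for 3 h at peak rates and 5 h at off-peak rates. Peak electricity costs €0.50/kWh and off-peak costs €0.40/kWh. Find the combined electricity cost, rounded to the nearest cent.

€330.75

Peak energy = 3.15 kW × 3 h × 30 = 283.5 kWh
Off-peak energy = 3.15 kW × 5 h × 30 = 472.5 kWh
Cost = 283.5 × €0.50 + 472.5 × €0.40 = €141.75 + €189 = €330.75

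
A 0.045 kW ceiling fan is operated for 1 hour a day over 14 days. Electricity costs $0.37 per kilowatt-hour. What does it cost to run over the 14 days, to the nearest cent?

Runtime = 1 h/day × 14 days = 14 h
Energy = 0.045 kW × 14 h = 0.63 kWh
Cost = 0.63 kWh × $0.37/kWh = $0.23

$0.23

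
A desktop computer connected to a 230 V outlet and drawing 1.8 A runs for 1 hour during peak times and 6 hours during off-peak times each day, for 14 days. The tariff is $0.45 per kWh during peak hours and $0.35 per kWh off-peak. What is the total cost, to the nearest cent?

$14.78

Power = 1.8 A × 230 V = 414 W = 0.414 kW
Peak energy = 0.414 kW × 1 h × 14 = 5.796 kWh
Off-peak energy = 0.414 kW × 6 h × 14 = 34.776 kWh
Cost = 5.796 × $0.45 + 34.776 × $0.35 = $2.6082 + $12.1716 = $14.78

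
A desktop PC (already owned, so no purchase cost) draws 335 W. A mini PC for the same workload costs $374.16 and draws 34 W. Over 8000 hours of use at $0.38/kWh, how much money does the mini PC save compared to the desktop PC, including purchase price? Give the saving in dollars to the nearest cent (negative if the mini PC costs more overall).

desktop PC: $0.00 + (335/1000) kW × 8000 h × $0.38 = $0.00 + $1018.4 = $1018.4
mini PC: $374.16 + (34/1000) kW × 8000 h × $0.38 = $374.16 + $103.36 = $477.52
Saving = $1018.4 − $477.52 = $540.88

$540.88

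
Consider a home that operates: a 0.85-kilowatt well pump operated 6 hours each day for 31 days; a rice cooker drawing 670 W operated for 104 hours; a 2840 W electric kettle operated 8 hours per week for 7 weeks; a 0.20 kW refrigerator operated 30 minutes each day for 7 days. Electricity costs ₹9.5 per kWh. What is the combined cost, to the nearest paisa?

well pump: Runtime = 6 h/day × 31 days = 186 h
well pump: 0.85 kW × 186 h = 158.1 kWh
rice cooker: 0.67 kW × 104 h = 69.68 kWh
electric kettle: Runtime = 8 h/week × 7 weeks = 56 h
electric kettle: 2.84 kW × 56 h = 159.04 kWh
refrigerator: Runtime = 30 min × 7 = 210 min = 3.5 h
refrigerator: 0.2 kW × 3.5 h = 0.7 kWh
Total energy = 387.52 kWh
Cost = 387.52 × ₹9.5 = ₹3681.44

₹3681.44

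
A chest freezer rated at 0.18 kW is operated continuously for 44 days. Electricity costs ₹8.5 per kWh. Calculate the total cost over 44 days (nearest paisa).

Runtime = 24 h × 44 = 1056 h
Energy = 0.18 kW × 1056 h = 190.08 kWh
Cost = 190.08 kWh × ₹8.5/kWh = ₹1615.68

₹1615.68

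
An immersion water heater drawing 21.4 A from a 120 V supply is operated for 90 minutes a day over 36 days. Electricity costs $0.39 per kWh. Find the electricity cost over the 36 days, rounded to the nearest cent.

Power = 21.4 A × 120 V = 2568 W = 2.568 kW
Runtime = 90 min × 36 = 3240 min = 54 h
Energy = 2.568 kW × 54 h = 138.672 kWh
Cost = 138.672 kWh × $0.39/kWh = $54.08

$54.08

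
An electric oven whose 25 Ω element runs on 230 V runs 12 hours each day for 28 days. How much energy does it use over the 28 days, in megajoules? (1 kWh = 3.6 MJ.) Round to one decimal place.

Power = V²/R = 230²/25 = 2116 W = 2.116 kW
Runtime = 12 h/day × 28 days = 336 h
Energy = 2.116 kW × 336 h = 710.976 kWh
= 710.976 × 3.6 MJ = 2559.5 MJ

2559.5 MJ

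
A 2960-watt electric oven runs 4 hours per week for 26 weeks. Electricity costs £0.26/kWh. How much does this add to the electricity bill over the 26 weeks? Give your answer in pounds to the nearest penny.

£80.04

Runtime = 4 h/week × 26 weeks = 104 h
Energy = 2.96 kW × 104 h = 307.84 kWh
Cost = 307.84 kWh × £0.26/kWh = £80.04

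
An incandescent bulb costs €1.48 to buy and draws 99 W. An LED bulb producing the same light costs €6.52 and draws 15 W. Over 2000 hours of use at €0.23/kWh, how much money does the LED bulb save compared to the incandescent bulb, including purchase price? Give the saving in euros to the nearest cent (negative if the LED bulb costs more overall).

€33.60

incandescent bulb: €1.48 + (99/1000) kW × 2000 h × €0.23 = €1.48 + €45.54 = €47.02
LED bulb: €6.52 + (15/1000) kW × 2000 h × €0.23 = €6.52 + €6.9 = €13.42
Saving = €47.02 − €13.42 = €33.6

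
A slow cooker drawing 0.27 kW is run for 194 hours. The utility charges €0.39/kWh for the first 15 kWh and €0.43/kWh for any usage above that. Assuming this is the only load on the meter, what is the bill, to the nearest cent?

€21.92

Energy = 0.27 kW × 194 h = 52.38 kWh
Tier 1 (0–15 kWh): 15 × €0.39 = €5.85
Above 15 kWh: 37.38 × €0.43 = €16.0734
Bill = €21.92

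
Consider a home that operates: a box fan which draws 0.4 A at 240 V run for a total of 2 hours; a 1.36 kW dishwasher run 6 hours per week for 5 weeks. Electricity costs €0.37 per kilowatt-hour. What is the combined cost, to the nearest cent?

€15.17

box fan: Power = 0.4 A × 240 V = 96 W = 0.096 kW
box fan: 0.096 kW × 2 h = 0.192 kWh
dishwasher: Runtime = 6 h/week × 5 weeks = 30 h
dishwasher: 1.36 kW × 30 h = 40.8 kWh
Total energy = 40.992 kWh
Cost = 40.992 × €0.37 = €15.17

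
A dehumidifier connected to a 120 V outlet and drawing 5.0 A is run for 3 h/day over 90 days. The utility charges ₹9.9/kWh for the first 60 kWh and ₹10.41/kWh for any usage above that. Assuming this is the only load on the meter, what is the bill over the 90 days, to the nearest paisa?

Power = 5.0 A × 120 V = 600 W = 0.6 kW
Runtime = 3 h/day × 90 days = 270 h
Energy = 0.6 kW × 270 h = 162 kWh
Tier 1 (0–60 kWh): 60 × ₹9.9 = ₹594
Above 60 kWh: 102 × ₹10.41 = ₹1061.82
Bill = ₹1655.82

₹1655.82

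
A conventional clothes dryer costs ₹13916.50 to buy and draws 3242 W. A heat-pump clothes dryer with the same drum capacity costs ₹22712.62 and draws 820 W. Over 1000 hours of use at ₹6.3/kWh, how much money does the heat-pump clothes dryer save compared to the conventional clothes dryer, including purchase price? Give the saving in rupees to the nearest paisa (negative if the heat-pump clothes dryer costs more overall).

conventional clothes dryer: ₹13916.50 + (3242/1000) kW × 1000 h × ₹6.3 = ₹13916.50 + ₹20424.6 = ₹34341.1
heat-pump clothes dryer: ₹22712.62 + (820/1000) kW × 1000 h × ₹6.3 = ₹22712.62 + ₹5166 = ₹27878.62
Saving = ₹34341.1 − ₹27878.62 = ₹6462.48

₹6462.48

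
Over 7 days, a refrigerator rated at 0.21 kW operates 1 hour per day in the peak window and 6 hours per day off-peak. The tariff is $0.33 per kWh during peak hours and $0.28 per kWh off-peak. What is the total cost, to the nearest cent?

Peak energy = 0.21 kW × 1 h × 7 = 1.47 kWh
Off-peak energy = 0.21 kW × 6 h × 7 = 8.82 kWh
Cost = 1.47 × $0.33 + 8.82 × $0.28 = $0.4851 + $2.4696 = $2.95

$2.95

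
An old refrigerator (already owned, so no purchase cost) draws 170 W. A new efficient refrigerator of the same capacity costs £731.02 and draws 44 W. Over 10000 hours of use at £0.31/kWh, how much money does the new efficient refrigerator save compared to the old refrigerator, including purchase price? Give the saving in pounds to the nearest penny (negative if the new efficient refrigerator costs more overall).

old refrigerator: £0.00 + (170/1000) kW × 10000 h × £0.31 = £0.00 + £527 = £527
new efficient refrigerator: £731.02 + (44/1000) kW × 10000 h × £0.31 = £731.02 + £136.4 = £867.42
Saving = £527 − £867.42 = −£340.42

-£340.42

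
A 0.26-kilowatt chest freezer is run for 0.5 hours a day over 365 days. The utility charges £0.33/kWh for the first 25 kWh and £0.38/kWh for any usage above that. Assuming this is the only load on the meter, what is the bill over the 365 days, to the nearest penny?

Runtime = 0.5 h/day × 365 days = 182.5 h
Energy = 0.26 kW × 182.5 h = 47.45 kWh
Tier 1 (0–25 kWh): 25 × £0.33 = £8.25
Above 25 kWh: 22.45 × £0.38 = £8.531
Bill = £16.78

£16.78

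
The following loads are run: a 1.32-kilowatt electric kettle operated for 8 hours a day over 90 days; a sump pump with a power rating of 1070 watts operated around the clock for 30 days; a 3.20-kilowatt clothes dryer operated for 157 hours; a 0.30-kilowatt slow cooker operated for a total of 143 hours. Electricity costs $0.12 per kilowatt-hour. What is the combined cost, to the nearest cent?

$271.93

electric kettle: Runtime = 8 h/day × 90 days = 720 h
electric kettle: 1.32 kW × 720 h = 950.4 kWh
sump pump: Runtime = 24 h × 30 = 720 h
sump pump: 1.07 kW × 720 h = 770.4 kWh
clothes dryer: 3.2 kW × 157 h = 502.4 kWh
slow cooker: 0.3 kW × 143 h = 42.9 kWh
Total energy = 2266.1 kWh
Cost = 2266.1 × $0.12 = $271.93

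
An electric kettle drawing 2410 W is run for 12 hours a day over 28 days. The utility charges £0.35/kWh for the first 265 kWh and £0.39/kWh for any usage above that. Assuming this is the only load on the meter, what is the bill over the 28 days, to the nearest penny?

Runtime = 12 h/day × 28 days = 336 h
Energy = 2.41 kW × 336 h = 809.76 kWh
Tier 1 (0–265 kWh): 265 × £0.35 = £92.75
Above 265 kWh: 544.76 × £0.39 = £212.4564
Bill = £305.21

£305.21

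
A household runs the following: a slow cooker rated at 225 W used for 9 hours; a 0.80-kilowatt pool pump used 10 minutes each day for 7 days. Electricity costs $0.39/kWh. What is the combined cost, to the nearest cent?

slow cooker: 0.225 kW × 9 h = 2.025 kWh
pool pump: Runtime = 10 min × 7 = 70 min = 1.166666… h
pool pump: 0.8 kW × 1.166666… h = 0.933333… kWh
Total energy = 2.958333… kWh
Cost = 2.958333… × $0.39 = $1.15

$1.15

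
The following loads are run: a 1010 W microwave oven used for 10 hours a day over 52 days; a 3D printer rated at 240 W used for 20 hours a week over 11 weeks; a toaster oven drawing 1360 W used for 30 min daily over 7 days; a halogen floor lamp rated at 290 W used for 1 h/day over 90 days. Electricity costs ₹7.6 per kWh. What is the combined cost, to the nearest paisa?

microwave oven: Runtime = 10 h/day × 52 days = 520 h
microwave oven: 1.01 kW × 520 h = 525.2 kWh
3D printer: Runtime = 20 h/week × 11 weeks = 220 h
3D printer: 0.24 kW × 220 h = 52.8 kWh
toaster oven: Runtime = 30 min × 7 = 210 min = 3.5 h
toaster oven: 1.36 kW × 3.5 h = 4.76 kWh
halogen floor lamp: Runtime = 1 h/day × 90 days = 90 h
halogen floor lamp: 0.29 kW × 90 h = 26.1 kWh
Total energy = 608.86 kWh
Cost = 608.86 × ₹7.6 = ₹4627.34

₹4627.34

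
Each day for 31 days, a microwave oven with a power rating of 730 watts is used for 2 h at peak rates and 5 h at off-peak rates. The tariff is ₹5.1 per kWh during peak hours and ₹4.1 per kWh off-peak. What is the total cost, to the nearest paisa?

₹694.74

Peak energy = 0.73 kW × 2 h × 31 = 45.26 kWh
Off-peak energy = 0.73 kW × 5 h × 31 = 113.15 kWh
Cost = 45.26 × ₹5.1 + 113.15 × ₹4.1 = ₹230.826 + ₹463.915 = ₹694.74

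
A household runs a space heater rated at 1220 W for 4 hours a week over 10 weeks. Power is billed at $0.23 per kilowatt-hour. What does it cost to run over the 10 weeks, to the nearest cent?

$11.22

Runtime = 4 h/week × 10 weeks = 40 h
Energy = 1.22 kW × 40 h = 48.8 kWh
Cost = 48.8 kWh × $0.23/kWh = $11.22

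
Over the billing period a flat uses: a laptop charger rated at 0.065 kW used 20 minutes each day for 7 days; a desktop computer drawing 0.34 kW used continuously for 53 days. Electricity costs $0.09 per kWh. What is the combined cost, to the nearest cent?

laptop charger: Runtime = 20 min × 7 = 140 min = 2.333333… h
laptop charger: 0.065 kW × 2.333333… h = 0.151666… kWh
desktop computer: Runtime = 24 h × 53 = 1272 h
desktop computer: 0.34 kW × 1272 h = 432.48 kWh
Total energy = 432.631666… kWh
Cost = 432.631666… × $0.09 = $38.94

$38.94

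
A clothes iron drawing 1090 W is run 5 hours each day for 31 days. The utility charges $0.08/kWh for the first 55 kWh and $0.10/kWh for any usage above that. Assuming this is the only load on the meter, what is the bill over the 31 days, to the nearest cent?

$15.80

Runtime = 5 h/day × 31 days = 155 h
Energy = 1.09 kW × 155 h = 168.95 kWh
Tier 1 (0–55 kWh): 55 × $0.08 = $4.4
Above 55 kWh: 113.95 × $0.10 = $11.395
Bill = $15.80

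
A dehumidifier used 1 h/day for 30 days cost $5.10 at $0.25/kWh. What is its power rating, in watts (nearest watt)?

680 W

Energy = $5.10 ÷ $0.25/kWh = 20.4 kWh
Runtime = 1 h/day × 30 days = 30 h
Power = 20.4 kWh ÷ 30 h = 0.68 kW = 680 W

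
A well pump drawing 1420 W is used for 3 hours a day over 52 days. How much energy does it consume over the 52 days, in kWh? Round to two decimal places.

221.52 kWh

Runtime = 3 h/day × 52 days = 156 h
Energy = 1.42 kW × 156 h = 221.52 kWh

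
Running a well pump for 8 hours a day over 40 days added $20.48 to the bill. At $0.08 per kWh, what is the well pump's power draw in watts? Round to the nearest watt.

800 W

Energy = $20.48 ÷ $0.08/kWh = 256 kWh
Runtime = 8 h/day × 40 days = 320 h
Power = 256 kWh ÷ 320 h = 0.8 kW = 800 W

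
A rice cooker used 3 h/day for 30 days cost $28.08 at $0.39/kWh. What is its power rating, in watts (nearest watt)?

800 W

Energy = $28.08 ÷ $0.39/kWh = 72 kWh
Runtime = 3 h/day × 30 days = 90 h
Power = 72 kWh ÷ 90 h = 0.8 kW = 800 W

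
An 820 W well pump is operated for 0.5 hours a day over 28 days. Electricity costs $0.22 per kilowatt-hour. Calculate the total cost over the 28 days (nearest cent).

$2.53

Runtime = 0.5 h/day × 28 days = 14 h
Energy = 0.82 kW × 14 h = 11.48 kWh
Cost = 11.48 kWh × $0.22/kWh = $2.53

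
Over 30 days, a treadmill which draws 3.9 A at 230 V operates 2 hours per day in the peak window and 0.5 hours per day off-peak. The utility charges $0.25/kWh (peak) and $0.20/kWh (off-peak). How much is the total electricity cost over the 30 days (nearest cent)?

$16.15

Power = 3.9 A × 230 V = 897 W = 0.897 kW
Peak energy = 0.897 kW × 2 h × 30 = 53.82 kWh
Off-peak energy = 0.897 kW × 0.5 h × 30 = 13.455 kWh
Cost = 53.82 × $0.25 + 13.455 × $0.20 = $13.455 + $2.691 = $16.15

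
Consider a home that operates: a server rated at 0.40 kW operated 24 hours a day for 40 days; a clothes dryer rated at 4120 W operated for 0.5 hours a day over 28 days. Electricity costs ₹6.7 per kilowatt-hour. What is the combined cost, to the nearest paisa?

₹2959.26

server: Runtime = 24 h × 40 = 960 h
server: 0.4 kW × 960 h = 384 kWh
clothes dryer: Runtime = 0.5 h/day × 28 days = 14 h
clothes dryer: 4.12 kW × 14 h = 57.68 kWh
Total energy = 441.68 kWh
Cost = 441.68 × ₹6.7 = ₹2959.26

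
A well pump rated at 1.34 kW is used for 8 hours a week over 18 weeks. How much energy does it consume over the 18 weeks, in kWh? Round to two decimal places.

192.96 kWh

Runtime = 8 h/week × 18 weeks = 144 h
Energy = 1.34 kW × 144 h = 192.96 kWh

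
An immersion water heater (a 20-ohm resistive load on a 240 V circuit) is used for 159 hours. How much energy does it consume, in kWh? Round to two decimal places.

Power = V²/R = 240²/20 = 2880 W = 2.88 kW
Energy = 2.88 kW × 159 h = 457.92 kWh

457.92 kWh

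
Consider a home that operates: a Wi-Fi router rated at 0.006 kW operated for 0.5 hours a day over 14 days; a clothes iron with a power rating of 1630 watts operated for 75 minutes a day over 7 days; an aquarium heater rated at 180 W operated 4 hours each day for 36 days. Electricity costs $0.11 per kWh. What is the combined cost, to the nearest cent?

$4.42

Wi-Fi router: Runtime = 0.5 h/day × 14 days = 7 h
Wi-Fi router: 0.006 kW × 7 h = 0.042 kWh
clothes iron: Runtime = 75 min × 7 = 525 min = 8.75 h
clothes iron: 1.63 kW × 8.75 h = 14.2625 kWh
aquarium heater: Runtime = 4 h/day × 36 days = 144 h
aquarium heater: 0.18 kW × 144 h = 25.92 kWh
Total energy = 40.2245 kWh
Cost = 40.2245 × $0.11 = $4.42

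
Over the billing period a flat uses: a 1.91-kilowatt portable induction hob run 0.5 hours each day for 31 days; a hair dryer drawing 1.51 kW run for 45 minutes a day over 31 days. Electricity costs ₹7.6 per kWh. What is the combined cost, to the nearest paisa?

portable induction hob: Runtime = 0.5 h/day × 31 days = 15.5 h
portable induction hob: 1.91 kW × 15.5 h = 29.605 kWh
hair dryer: Runtime = 45 min × 31 = 1395 min = 23.25 h
hair dryer: 1.51 kW × 23.25 h = 35.1075 kWh
Total energy = 64.7125 kWh
Cost = 64.7125 × ₹7.6 = ₹491.82

₹491.82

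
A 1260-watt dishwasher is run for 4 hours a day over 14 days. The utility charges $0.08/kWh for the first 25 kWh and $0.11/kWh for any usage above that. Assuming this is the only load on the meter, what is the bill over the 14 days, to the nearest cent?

$7.01

Runtime = 4 h/day × 14 days = 56 h
Energy = 1.26 kW × 56 h = 70.56 kWh
Tier 1 (0–25 kWh): 25 × $0.08 = $2
Above 25 kWh: 45.56 × $0.11 = $5.0116
Bill = $7.01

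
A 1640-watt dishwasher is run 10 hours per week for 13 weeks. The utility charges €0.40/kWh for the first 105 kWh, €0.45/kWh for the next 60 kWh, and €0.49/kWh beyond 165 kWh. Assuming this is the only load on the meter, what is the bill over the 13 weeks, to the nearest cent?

Runtime = 10 h/week × 13 weeks = 130 h
Energy = 1.64 kW × 130 h = 213.2 kWh
Tier 1 (0–105 kWh): 105 × €0.40 = €42
Tier 2 (105–165 kWh): 60 × €0.45 = €27
Above 165 kWh: 48.2 × €0.49 = €23.618
Bill = €92.62

€92.62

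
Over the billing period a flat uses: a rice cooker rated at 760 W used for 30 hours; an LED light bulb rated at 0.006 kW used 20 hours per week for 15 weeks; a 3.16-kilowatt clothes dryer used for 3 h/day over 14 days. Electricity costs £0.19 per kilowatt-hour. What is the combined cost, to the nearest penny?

£29.89

rice cooker: 0.76 kW × 30 h = 22.8 kWh
LED light bulb: Runtime = 20 h/week × 15 weeks = 300 h
LED light bulb: 0.006 kW × 300 h = 1.8 kWh
clothes dryer: Runtime = 3 h/day × 14 days = 42 h
clothes dryer: 3.16 kW × 42 h = 132.72 kWh
Total energy = 157.32 kWh
Cost = 157.32 × £0.19 = £29.89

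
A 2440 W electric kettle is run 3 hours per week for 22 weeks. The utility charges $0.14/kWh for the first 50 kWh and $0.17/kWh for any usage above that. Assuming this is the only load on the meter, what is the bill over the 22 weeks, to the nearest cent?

Runtime = 3 h/week × 22 weeks = 66 h
Energy = 2.44 kW × 66 h = 161.04 kWh
Tier 1 (0–50 kWh): 50 × $0.14 = $7
Above 50 kWh: 111.04 × $0.17 = $18.8768
Bill = $25.88

$25.88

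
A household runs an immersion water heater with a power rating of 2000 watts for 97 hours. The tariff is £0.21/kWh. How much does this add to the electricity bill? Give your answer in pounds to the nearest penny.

Energy = 2 kW × 97 h = 194 kWh
Cost = 194 kWh × £0.21/kWh = £40.74

£40.74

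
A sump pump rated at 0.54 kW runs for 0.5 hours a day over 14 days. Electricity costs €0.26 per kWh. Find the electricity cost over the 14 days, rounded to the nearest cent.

Runtime = 0.5 h/day × 14 days = 7 h
Energy = 0.54 kW × 7 h = 3.78 kWh
Cost = 3.78 kWh × €0.26/kWh = €0.98

€0.98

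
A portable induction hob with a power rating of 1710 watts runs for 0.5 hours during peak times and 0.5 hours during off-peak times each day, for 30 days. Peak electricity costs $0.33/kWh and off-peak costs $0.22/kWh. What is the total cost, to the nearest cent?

Peak energy = 1.71 kW × 0.5 h × 30 = 25.65 kWh
Off-peak energy = 1.71 kW × 0.5 h × 30 = 25.65 kWh
Cost = 25.65 × $0.33 + 25.65 × $0.22 = $8.4645 + $5.643 = $14.11

$14.11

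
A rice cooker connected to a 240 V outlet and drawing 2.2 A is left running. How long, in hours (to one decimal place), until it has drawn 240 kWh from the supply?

454.5 h

Power = 2.2 A × 240 V = 528 W = 0.528 kW
Hours = 240 kWh ÷ 0.528 kW = 454.5 h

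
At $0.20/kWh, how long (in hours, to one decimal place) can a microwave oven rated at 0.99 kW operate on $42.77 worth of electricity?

216.0 h

Energy available = $42.77 ÷ $0.20/kWh = 213.85 kWh
Hours = 213.85 kWh ÷ 0.99 kW = 216.0 h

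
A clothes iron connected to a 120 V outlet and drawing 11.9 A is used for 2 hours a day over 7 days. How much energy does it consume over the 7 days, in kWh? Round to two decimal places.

Power = 11.9 A × 120 V = 1428 W = 1.428 kW
Runtime = 2 h/day × 7 days = 14 h
Energy = 1.428 kW × 14 h = 19.992 kWh ≈ 19.99 kWh

19.99 kWh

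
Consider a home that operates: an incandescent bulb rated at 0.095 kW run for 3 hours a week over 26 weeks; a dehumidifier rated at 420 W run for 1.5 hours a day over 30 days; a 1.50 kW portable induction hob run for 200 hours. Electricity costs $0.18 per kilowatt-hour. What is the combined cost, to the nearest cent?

incandescent bulb: Runtime = 3 h/week × 26 weeks = 78 h
incandescent bulb: 0.095 kW × 78 h = 7.41 kWh
dehumidifier: Runtime = 1.5 h/day × 30 days = 45 h
dehumidifier: 0.42 kW × 45 h = 18.9 kWh
portable induction hob: 1.5 kW × 200 h = 300 kWh
Total energy = 326.31 kWh
Cost = 326.31 × $0.18 = $58.74

$58.74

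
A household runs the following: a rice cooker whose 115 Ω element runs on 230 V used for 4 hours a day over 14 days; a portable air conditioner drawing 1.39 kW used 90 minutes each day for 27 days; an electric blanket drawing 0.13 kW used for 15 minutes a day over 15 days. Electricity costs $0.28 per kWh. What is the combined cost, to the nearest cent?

rice cooker: Power = V²/R = 230²/115 = 460 W = 0.46 kW
rice cooker: Runtime = 4 h/day × 14 days = 56 h
rice cooker: 0.46 kW × 56 h = 25.76 kWh
portable air conditioner: Runtime = 90 min × 27 = 2430 min = 40.5 h
portable air conditioner: 1.39 kW × 40.5 h = 56.295 kWh
electric blanket: Runtime = 15 min × 15 = 225 min = 3.75 h
electric blanket: 0.13 kW × 3.75 h = 0.4875 kWh
Total energy = 82.5425 kWh
Cost = 82.5425 × $0.28 = $23.11

$23.11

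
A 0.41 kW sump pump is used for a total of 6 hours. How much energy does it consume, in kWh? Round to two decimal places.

Energy = 0.41 kW × 6 h = 2.46 kWh

2.46 kWh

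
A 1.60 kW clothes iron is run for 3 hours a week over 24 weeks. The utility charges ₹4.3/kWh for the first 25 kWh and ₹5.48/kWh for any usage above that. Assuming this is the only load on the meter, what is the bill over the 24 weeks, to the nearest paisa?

Runtime = 3 h/week × 24 weeks = 72 h
Energy = 1.6 kW × 72 h = 115.2 kWh
Tier 1 (0–25 kWh): 25 × ₹4.3 = ₹107.5
Above 25 kWh: 90.2 × ₹5.48 = ₹494.296
Bill = ₹601.80

₹601.80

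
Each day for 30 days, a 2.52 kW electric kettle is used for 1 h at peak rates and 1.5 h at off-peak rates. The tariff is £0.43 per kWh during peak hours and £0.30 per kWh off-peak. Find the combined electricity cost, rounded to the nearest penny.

Peak energy = 2.52 kW × 1 h × 30 = 75.6 kWh
Off-peak energy = 2.52 kW × 1.5 h × 30 = 113.4 kWh
Cost = 75.6 × £0.43 + 113.4 × £0.30 = £32.508 + £34.02 = £66.53

£66.53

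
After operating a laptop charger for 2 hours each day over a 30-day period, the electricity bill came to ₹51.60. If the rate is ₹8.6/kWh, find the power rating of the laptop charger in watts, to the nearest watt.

Energy = ₹51.60 ÷ ₹8.6/kWh = 6 kWh
Runtime = 2 h/day × 30 days = 60 h
Power = 6 kWh ÷ 60 h = 0.1 kW = 100 W

100 W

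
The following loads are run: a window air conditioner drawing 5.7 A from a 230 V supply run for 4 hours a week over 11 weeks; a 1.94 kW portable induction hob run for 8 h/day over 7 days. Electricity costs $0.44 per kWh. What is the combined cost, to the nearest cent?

$73.18

window air conditioner: Power = 5.7 A × 230 V = 1311 W = 1.311 kW
window air conditioner: Runtime = 4 h/week × 11 weeks = 44 h
window air conditioner: 1.311 kW × 44 h = 57.684 kWh
portable induction hob: Runtime = 8 h/day × 7 days = 56 h
portable induction hob: 1.94 kW × 56 h = 108.64 kWh
Total energy = 166.324 kWh
Cost = 166.324 × $0.44 = $73.18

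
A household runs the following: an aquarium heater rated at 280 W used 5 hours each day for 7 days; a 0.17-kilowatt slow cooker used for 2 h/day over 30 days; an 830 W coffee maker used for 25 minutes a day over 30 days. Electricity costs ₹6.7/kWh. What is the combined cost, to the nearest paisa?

aquarium heater: Runtime = 5 h/day × 7 days = 35 h
aquarium heater: 0.28 kW × 35 h = 9.8 kWh
slow cooker: Runtime = 2 h/day × 30 days = 60 h
slow cooker: 0.17 kW × 60 h = 10.2 kWh
coffee maker: Runtime = 25 min × 30 = 750 min = 12.5 h
coffee maker: 0.83 kW × 12.5 h = 10.375 kWh
Total energy = 30.375 kWh
Cost = 30.375 × ₹6.7 = ₹203.51

₹203.51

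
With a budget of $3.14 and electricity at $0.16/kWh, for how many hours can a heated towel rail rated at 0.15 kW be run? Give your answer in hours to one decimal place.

130.8 h

Energy available = $3.14 ÷ $0.16/kWh = 19.625 kWh
Hours = 19.625 kWh ÷ 0.15 kW = 130.8 h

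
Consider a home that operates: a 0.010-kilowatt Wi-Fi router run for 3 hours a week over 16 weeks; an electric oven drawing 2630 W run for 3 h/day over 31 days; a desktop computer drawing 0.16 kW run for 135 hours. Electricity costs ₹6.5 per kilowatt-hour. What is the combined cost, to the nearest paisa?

Wi-Fi router: Runtime = 3 h/week × 16 weeks = 48 h
Wi-Fi router: 0.01 kW × 48 h = 0.48 kWh
electric oven: Runtime = 3 h/day × 31 days = 93 h
electric oven: 2.63 kW × 93 h = 244.59 kWh
desktop computer: 0.16 kW × 135 h = 21.6 kWh
Total energy = 266.67 kWh
Cost = 266.67 × ₹6.5 = ₹1733.36

₹1733.36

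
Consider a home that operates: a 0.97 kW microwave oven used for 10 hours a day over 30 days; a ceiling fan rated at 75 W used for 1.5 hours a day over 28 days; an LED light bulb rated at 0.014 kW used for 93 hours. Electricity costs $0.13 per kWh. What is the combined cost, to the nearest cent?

microwave oven: Runtime = 10 h/day × 30 days = 300 h
microwave oven: 0.97 kW × 300 h = 291 kWh
ceiling fan: Runtime = 1.5 h/day × 28 days = 42 h
ceiling fan: 0.075 kW × 42 h = 3.15 kWh
LED light bulb: 0.014 kW × 93 h = 1.302 kWh
Total energy = 295.452 kWh
Cost = 295.452 × $0.13 = $38.41

$38.41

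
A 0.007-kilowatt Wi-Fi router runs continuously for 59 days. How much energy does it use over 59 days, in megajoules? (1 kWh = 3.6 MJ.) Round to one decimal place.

Runtime = 24 h × 59 = 1416 h
Energy = 0.007 kW × 1416 h = 9.912 kWh
= 9.912 × 3.6 MJ = 35.7 MJ

35.7 MJ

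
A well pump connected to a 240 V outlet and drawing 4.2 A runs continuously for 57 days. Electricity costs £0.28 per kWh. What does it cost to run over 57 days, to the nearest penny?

Power = 4.2 A × 240 V = 1008 W = 1.008 kW
Runtime = 24 h × 57 = 1368 h
Energy = 1.008 kW × 1368 h = 1378.944 kWh
Cost = 1378.944 kWh × £0.28/kWh = £386.10

£386.10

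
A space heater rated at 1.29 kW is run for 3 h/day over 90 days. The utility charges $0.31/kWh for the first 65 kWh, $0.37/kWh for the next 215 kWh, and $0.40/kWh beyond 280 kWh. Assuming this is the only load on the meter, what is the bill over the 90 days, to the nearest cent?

Runtime = 3 h/day × 90 days = 270 h
Energy = 1.29 kW × 270 h = 348.3 kWh
Tier 1 (0–65 kWh): 65 × $0.31 = $20.15
Tier 2 (65–280 kWh): 215 × $0.37 = $79.55
Above 280 kWh: 68.3 × $0.40 = $27.32
Bill = $127.02

$127.02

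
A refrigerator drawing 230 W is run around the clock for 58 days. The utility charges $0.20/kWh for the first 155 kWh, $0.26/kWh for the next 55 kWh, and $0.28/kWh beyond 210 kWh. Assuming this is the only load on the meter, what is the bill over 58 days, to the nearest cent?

Runtime = 24 h × 58 = 1392 h
Energy = 0.23 kW × 1392 h = 320.16 kWh
Tier 1 (0–155 kWh): 155 × $0.20 = $31
Tier 2 (155–210 kWh): 55 × $0.26 = $14.3
Above 210 kWh: 110.16 × $0.28 = $30.8448
Bill = $76.14

$76.14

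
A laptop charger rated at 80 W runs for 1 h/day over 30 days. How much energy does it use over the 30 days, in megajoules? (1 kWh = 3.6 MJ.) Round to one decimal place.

Runtime = 1 h/day × 30 days = 30 h
Energy = 0.08 kW × 30 h = 2.4 kWh
= 2.4 × 3.6 MJ = 8.6 MJ

8.6 MJ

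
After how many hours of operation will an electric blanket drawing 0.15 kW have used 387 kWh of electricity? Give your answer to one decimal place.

2580.0 h

Hours = 387 kWh ÷ 0.15 kW = 2580.0 h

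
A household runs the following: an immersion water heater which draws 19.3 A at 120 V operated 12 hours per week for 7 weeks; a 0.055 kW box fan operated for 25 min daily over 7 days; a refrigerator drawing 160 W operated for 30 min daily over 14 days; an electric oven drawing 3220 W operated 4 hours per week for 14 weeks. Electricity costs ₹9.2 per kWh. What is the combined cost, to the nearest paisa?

₹3460.53

immersion water heater: Power = 19.3 A × 120 V = 2316 W = 2.316 kW
immersion water heater: Runtime = 12 h/week × 7 weeks = 84 h
immersion water heater: 2.316 kW × 84 h = 194.544 kWh
box fan: Runtime = 25 min × 7 = 175 min = 2.916666… h
box fan: 0.055 kW × 2.916666… h = 0.160416… kWh
refrigerator: Runtime = 30 min × 14 = 420 min = 7 h
refrigerator: 0.16 kW × 7 h = 1.12 kWh
electric oven: Runtime = 4 h/week × 14 weeks = 56 h
electric oven: 3.22 kW × 56 h = 180.32 kWh
Total energy = 376.144416… kWh
Cost = 376.144416… × ₹9.2 = ₹3460.53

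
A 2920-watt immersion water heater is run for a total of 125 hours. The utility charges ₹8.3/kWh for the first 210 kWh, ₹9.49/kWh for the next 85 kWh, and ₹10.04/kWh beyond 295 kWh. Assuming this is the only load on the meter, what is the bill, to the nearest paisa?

₹3252.45

Energy = 2.92 kW × 125 h = 365 kWh
Tier 1 (0–210 kWh): 210 × ₹8.3 = ₹1743
Tier 2 (210–295 kWh): 85 × ₹9.49 = ₹806.65
Above 295 kWh: 70 × ₹10.04 = ₹702.8
Bill = ₹3252.45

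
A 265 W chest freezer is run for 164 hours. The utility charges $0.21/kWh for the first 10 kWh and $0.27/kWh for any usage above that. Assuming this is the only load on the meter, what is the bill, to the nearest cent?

Energy = 0.265 kW × 164 h = 43.46 kWh
Tier 1 (0–10 kWh): 10 × $0.21 = $2.1
Above 10 kWh: 33.46 × $0.27 = $9.0342
Bill = $11.13

$11.13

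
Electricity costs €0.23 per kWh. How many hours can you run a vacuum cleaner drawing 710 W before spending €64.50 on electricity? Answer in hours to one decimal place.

395.0 h

Energy available = €64.50 ÷ €0.23/kWh = 280.4348 kWh
Hours = 280.4348 kWh ÷ 0.71 kW = 395.0 h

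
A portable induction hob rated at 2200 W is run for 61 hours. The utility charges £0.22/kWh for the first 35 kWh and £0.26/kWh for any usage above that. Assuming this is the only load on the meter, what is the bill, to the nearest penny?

Energy = 2.2 kW × 61 h = 134.2 kWh
Tier 1 (0–35 kWh): 35 × £0.22 = £7.7
Above 35 kWh: 99.2 × £0.26 = £25.792
Bill = £33.49

£33.49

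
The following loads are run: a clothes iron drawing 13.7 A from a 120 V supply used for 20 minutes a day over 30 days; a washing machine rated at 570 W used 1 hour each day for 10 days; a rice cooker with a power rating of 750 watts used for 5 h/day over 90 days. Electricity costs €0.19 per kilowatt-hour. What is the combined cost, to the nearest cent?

clothes iron: Power = 13.7 A × 120 V = 1644 W = 1.644 kW
clothes iron: Runtime = 20 min × 30 = 600 min = 10 h
clothes iron: 1.644 kW × 10 h = 16.44 kWh
washing machine: Runtime = 1 h/day × 10 days = 10 h
washing machine: 0.57 kW × 10 h = 5.7 kWh
rice cooker: Runtime = 5 h/day × 90 days = 450 h
rice cooker: 0.75 kW × 450 h = 337.5 kWh
Total energy = 359.64 kWh
Cost = 359.64 × €0.19 = €68.33

€68.33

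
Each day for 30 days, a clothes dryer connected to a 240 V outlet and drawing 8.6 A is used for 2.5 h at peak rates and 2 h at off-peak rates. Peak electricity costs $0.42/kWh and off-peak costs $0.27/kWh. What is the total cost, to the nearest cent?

$98.45

Power = 8.6 A × 240 V = 2064 W = 2.064 kW
Peak energy = 2.064 kW × 2.5 h × 30 = 154.8 kWh
Off-peak energy = 2.064 kW × 2 h × 30 = 123.84 kWh
Cost = 154.8 × $0.42 + 123.84 × $0.27 = $65.016 + $33.4368 = $98.45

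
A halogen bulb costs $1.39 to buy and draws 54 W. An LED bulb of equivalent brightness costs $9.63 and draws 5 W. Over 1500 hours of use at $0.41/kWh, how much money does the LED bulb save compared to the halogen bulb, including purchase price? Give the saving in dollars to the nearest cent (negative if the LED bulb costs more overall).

$21.90

halogen bulb: $1.39 + (54/1000) kW × 1500 h × $0.41 = $1.39 + $33.21 = $34.6
LED bulb: $9.63 + (5/1000) kW × 1500 h × $0.41 = $9.63 + $3.075 = $12.705
Saving = $34.6 − $12.705 = $21.895 → $21.90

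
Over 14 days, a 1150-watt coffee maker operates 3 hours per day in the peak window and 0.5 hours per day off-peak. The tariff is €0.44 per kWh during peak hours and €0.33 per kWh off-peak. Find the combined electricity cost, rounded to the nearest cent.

Peak energy = 1.15 kW × 3 h × 14 = 48.3 kWh
Off-peak energy = 1.15 kW × 0.5 h × 14 = 8.05 kWh
Cost = 48.3 × €0.44 + 8.05 × €0.33 = €21.252 + €2.6565 = €23.91

€23.91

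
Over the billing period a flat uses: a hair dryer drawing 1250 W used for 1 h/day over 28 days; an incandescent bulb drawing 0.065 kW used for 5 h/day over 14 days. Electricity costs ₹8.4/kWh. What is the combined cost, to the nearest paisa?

hair dryer: Runtime = 1 h/day × 28 days = 28 h
hair dryer: 1.25 kW × 28 h = 35 kWh
incandescent bulb: Runtime = 5 h/day × 14 days = 70 h
incandescent bulb: 0.065 kW × 70 h = 4.55 kWh
Total energy = 39.55 kWh
Cost = 39.55 × ₹8.4 = ₹332.22

₹332.22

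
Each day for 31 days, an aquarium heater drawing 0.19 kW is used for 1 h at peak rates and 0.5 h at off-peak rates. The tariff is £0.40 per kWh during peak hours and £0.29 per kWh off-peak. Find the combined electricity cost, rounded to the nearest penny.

Peak energy = 0.19 kW × 1 h × 31 = 5.89 kWh
Off-peak energy = 0.19 kW × 0.5 h × 31 = 2.945 kWh
Cost = 5.89 × £0.40 + 2.945 × £0.29 = £2.356 + £0.85405 = £3.21

£3.21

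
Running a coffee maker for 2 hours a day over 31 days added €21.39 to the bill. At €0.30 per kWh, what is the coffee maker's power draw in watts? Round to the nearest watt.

1150 W

Energy = €21.39 ÷ €0.30/kWh = 71.3 kWh
Runtime = 2 h/day × 31 days = 62 h
Power = 71.3 kWh ÷ 62 h = 1.15 kW = 1150 W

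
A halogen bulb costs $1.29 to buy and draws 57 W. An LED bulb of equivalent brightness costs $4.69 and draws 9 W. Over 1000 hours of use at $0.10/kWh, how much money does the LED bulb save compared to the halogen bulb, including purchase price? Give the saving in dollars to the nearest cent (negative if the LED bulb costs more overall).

$1.40

halogen bulb: $1.29 + (57/1000) kW × 1000 h × $0.10 = $1.29 + $5.7 = $6.99
LED bulb: $4.69 + (9/1000) kW × 1000 h × $0.10 = $4.69 + $0.9 = $5.59
Saving = $6.99 − $5.59 = $1.4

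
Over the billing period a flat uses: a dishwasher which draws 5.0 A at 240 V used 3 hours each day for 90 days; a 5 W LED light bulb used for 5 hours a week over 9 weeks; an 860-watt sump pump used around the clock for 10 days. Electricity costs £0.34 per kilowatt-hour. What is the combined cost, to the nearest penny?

£180.41

dishwasher: Power = 5.0 A × 240 V = 1200 W = 1.2 kW
dishwasher: Runtime = 3 h/day × 90 days = 270 h
dishwasher: 1.2 kW × 270 h = 324 kWh
LED light bulb: Runtime = 5 h/week × 9 weeks = 45 h
LED light bulb: 0.005 kW × 45 h = 0.225 kWh
sump pump: Runtime = 24 h × 10 = 240 h
sump pump: 0.86 kW × 240 h = 206.4 kWh
Total energy = 530.625 kWh
Cost = 530.625 × £0.34 = £180.41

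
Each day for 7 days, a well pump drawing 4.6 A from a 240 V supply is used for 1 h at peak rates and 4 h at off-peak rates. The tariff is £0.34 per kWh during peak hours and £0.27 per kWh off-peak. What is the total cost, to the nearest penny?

£10.97

Power = 4.6 A × 240 V = 1104 W = 1.104 kW
Peak energy = 1.104 kW × 1 h × 7 = 7.728 kWh
Off-peak energy = 1.104 kW × 4 h × 7 = 30.912 kWh
Cost = 7.728 × £0.34 + 30.912 × £0.27 = £2.62752 + £8.34624 = £10.97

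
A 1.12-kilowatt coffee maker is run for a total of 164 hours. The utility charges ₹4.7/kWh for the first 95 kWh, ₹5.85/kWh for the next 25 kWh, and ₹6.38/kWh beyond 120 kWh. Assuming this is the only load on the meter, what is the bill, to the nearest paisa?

Energy = 1.12 kW × 164 h = 183.68 kWh
Tier 1 (0–95 kWh): 95 × ₹4.7 = ₹446.5
Tier 2 (95–120 kWh): 25 × ₹5.85 = ₹146.25
Above 120 kWh: 63.68 × ₹6.38 = ₹406.2784
Bill = ₹999.03

₹999.03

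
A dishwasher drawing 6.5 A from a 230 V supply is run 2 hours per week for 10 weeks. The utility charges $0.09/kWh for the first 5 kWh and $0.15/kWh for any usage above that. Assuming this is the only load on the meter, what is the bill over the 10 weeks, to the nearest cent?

Power = 6.5 A × 230 V = 1495 W = 1.495 kW
Runtime = 2 h/week × 10 weeks = 20 h
Energy = 1.495 kW × 20 h = 29.9 kWh
Tier 1 (0–5 kWh): 5 × $0.09 = $0.45
Above 5 kWh: 24.9 × $0.15 = $3.735
Bill = $4.19

$4.19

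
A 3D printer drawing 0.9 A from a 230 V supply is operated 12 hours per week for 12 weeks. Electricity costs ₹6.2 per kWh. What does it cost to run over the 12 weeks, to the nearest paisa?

₹184.81

Power = 0.9 A × 230 V = 207 W = 0.207 kW
Runtime = 12 h/week × 12 weeks = 144 h
Energy = 0.207 kW × 144 h = 29.808 kWh
Cost = 29.808 kWh × ₹6.2/kWh = ₹184.81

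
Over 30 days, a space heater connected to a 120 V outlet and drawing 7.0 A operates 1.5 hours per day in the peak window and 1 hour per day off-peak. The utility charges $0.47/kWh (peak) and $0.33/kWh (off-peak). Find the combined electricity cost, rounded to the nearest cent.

$26.08

Power = 7.0 A × 120 V = 840 W = 0.84 kW
Peak energy = 0.84 kW × 1.5 h × 30 = 37.8 kWh
Off-peak energy = 0.84 kW × 1 h × 30 = 25.2 kWh
Cost = 37.8 × $0.47 + 25.2 × $0.33 = $17.766 + $8.316 = $26.08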